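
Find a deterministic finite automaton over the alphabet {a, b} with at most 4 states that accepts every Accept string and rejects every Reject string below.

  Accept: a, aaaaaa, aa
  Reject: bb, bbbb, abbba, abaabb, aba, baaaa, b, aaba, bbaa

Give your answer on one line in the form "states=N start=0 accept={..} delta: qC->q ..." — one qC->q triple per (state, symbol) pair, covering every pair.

states=2 start=0 accept={0} delta: 0a->0 0b->1 1a->1 1b->1

Grow the machine one transition at a time. Run the examples from 0; the earliest place one falls off (shortest prefix, ties alphabetical) gets sent to the lowest-numbered state that keeps every Accept/Reject pair distinguishable — a pair clashes when both reach the same state with identical unread suffix — and to a fresh state only if none does.
a: 0a undefined. 0a->0: ok.
b: 0b undefined. 0b->0: no, a/bb meet in 0. Open state 1: 0b->1.
ba: 1a undefined. 1a->0: no, a/aba meet in 0. 1a->1: ok.
bb: 1b undefined. 1b->0: no, a/bb meet in 0. 1b->1: ok.
All examples now run through 2 states with every (state, symbol) defined. Accept strings end in {0}, Reject strings end in {1}; accept={0}.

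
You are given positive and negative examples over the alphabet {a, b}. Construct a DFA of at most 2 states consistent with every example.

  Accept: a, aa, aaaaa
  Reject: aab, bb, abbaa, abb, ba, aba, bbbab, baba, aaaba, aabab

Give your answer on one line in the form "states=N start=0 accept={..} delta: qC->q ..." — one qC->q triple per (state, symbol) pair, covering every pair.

State merging on the prefix tree: take the shortest (then alphabetical) example prefix whose next move is undefined and point that move at state 0, else 1, else 2, ...; a target is out if some Accept/Reject pair would then sit in one state with the same input left (inseparable). If every existing state is out, open a new one.
a: 0a undefined. 0a->0: ok.
b: 0b undefined. 0b->0: no, a/aab meet in 0. Open state 1: 0b->1.
ba: 1a undefined. 1a->0: no, a/ba meet in 0. 1a->1: ok.
bb: 1b undefined. 1b->0: no, a/bb meet in 0. 1b->1: ok.
All examples now run through 2 states with every (state, symbol) defined. Accept strings end in {0}, Reject strings end in {1}; accept={0}.

states=2 start=0 accept={0} delta: 0a->0 0b->1 1a->1 1b->1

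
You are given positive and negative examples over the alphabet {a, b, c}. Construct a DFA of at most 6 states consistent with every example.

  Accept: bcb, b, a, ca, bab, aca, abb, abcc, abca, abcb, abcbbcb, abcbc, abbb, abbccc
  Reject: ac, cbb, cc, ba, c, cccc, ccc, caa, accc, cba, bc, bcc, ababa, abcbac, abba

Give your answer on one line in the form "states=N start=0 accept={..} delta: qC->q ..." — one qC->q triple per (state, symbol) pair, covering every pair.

states=5 start=0 accept={1,3,4} delta: 0a->1 0b->1 0c->0 1a->0 1b->2 1c->0 2a->0 2b->3 2c->4 3a->0 3b->1 3c->2 4a->1 4b->4 4c->3

State merging on the prefix tree: take the shortest (then alphabetical) example prefix whose next move is undefined and point that move at state 0, else 1, else 2, ...; a target is out if some Accept/Reject pair would then sit in one state with the same input left (inseparable). If every existing state is out, open a new one.
a: 0a undefined. 0a->0: no, abcc/bcc meet in 0 with "bcc" left. Open state 1: 0a->1.
b: 0b undefined. 0b->0: no, a/ba meet in 1. 0b->1: ok.
c: 0c undefined. 0c->0: ok.
ab: 1b undefined. 1b->0: no, b/ababa meet in 1. 1b->1: no, b/cbb meet in 1. Open state 2: 1b->2.
ac: 1c undefined. 1c->0: ok.
ba: 1a undefined. 1a->0: ok.
aba: 2a undefined. 2a->0: ok.
abb: 2b undefined. 2b->0: no, bcb/abba meet in 1. 2b->1: no, abbb/cbb meet in 2. 2b->2: no, abb/cbb meet in 2. Open state 3: 2b->3.
abc: 2c undefined. 2c->0: no, abcc/ac meet in 0. 2c->1: no, abcc/ac meet in 0. 2c->2: no, abcc/cbb meet in 2. 2c->3: no, abca/abba meet in 3 with "a" left. Open state 4: 2c->4.
abba: 3a undefined. 3a->0: ok.
abbb: 3b undefined. 3b->0: no, abbb/ac meet in 0. 3b->1: ok.
abbc: 3c undefined. 3c->0: no, abbccc/ac meet in 0. 3c->1: no, abbccc/ac meet in 0. 3c->2: ok.
abca: 4a undefined. 4a->0: no, abca/ac meet in 0. 4a->1: ok.
abcb: 4b undefined. 4b->0: no, abcb/ac meet in 0. 4b->1: no, abcbc/ac meet in 0. 4b->2: no, abcb/cbb meet in 2. 4b->3: no, abcbc/cbb meet in 2. 4b->4: ok.
abcc: 4c undefined. 4c->0: no, abcc/ac meet in 0. 4c->1: no, abcbbcb/cbb meet in 2. 4c->2: no, abcc/cbb meet in 2. 4c->3: ok.
All examples now run through 5 states with every (state, symbol) defined. Accept strings end in {1,3,4}, Reject strings end in {0,2}; accept={1,3,4}.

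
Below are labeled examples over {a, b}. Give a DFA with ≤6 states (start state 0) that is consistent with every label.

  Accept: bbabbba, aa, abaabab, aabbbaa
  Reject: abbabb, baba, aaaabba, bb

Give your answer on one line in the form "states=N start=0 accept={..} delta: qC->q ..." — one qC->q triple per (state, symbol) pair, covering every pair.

Fold the examples into a partial DFA from state 0: repeatedly fix the first undefined (state, symbol) met by the shortest-then-alphabetical prefix, trying targets in increasing order and rejecting any under which an Accept and a Reject string meet in one state with the same remainder; add a state when all current targets are rejected. Accepting states are where Accept strings end.
a: 0a undefined. 0a->0: ok.
b: 0b undefined. 0b->0: no, bbabbba/abbabb meet in 0. Open state 1: 0b->1.
ba: 1a undefined. 1a->0: no, aa/baba meet in 0. 1a->1: ok.
bb: 1b undefined. 1b->0: no, aa/abbabb meet in 0. 1b->1: no, bbabbba/abbabb meet in 1. Open state 2: 1b->2.
bba: 2a undefined. 2a->0: no, aa/baba meet in 0. 2a->1: no, abaabab/bb meet in 2. 2a->2: ok.
bbab: 2b undefined. 2b->0: no, bbabbba/baba meet in 2. 2b->1: ok.
All examples now run through 3 states with every (state, symbol) defined. Accept strings end in {0,1}, Reject strings end in {2}; accept={0,1}.

states=3 start=0 accept={0,1} delta: 0a->0 0b->1 1a->1 1b->2 2a->2 2b->1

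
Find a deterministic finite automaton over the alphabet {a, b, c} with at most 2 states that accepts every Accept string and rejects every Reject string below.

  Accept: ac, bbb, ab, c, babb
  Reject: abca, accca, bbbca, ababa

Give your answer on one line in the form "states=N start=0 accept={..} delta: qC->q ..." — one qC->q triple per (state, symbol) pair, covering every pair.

State merging on the prefix tree: take the shortest (then alphabetical) example prefix whose next move is undefined and point that move at state 0, else 1, else 2, ...; a target is out if some Accept/Reject pair would then sit in one state with the same input left (inseparable). If every existing state is out, open a new one.
a: 0a undefined. 0a->0: ok.
b: 0b undefined. 0b->0: no, bbb/ababa meet in 0. Open state 1: 0b->1.
c: 0c undefined. 0c->0: no, ac/accca meet in 0. 0c->1: ok.
ba: 1a undefined. 1a->0: ok.
bb: 1b undefined. 1b->0: no, babb/ababa meet in 0. 1b->1: ok.
abc: 1c undefined. 1c->0: ok.
All examples now run through 2 states with every (state, symbol) defined. Accept strings end in {1}, Reject strings end in {0}; accept={1}.

states=2 start=0 accept={1} delta: 0a->0 0b->1 0c->1 1a->0 1b->1 1c->0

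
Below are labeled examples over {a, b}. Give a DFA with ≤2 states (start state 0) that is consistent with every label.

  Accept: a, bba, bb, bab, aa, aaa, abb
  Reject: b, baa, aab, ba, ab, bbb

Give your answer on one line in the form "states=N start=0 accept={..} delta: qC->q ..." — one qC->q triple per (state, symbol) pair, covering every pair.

states=2 start=0 accept={0} delta: 0a->0 0b->1 1a->1 1b->0

State merging on the prefix tree: take the shortest (then alphabetical) example prefix whose next move is undefined and point that move at state 0, else 1, else 2, ...; a target is out if some Accept/Reject pair would then sit in one state with the same input left (inseparable). If every existing state is out, open a new one.
a: 0a undefined. 0a->0: ok.
b: 0b undefined. 0b->0: no, a/b meet in 0. Open state 1: 0b->1.
ba: 1a undefined. 1a->0: no, a/baa meet in 0. 1a->1: ok.
bb: 1b undefined. 1b->0: ok.
All examples now run through 2 states with every (state, symbol) defined. Accept strings end in {0}, Reject strings end in {1}; accept={0}.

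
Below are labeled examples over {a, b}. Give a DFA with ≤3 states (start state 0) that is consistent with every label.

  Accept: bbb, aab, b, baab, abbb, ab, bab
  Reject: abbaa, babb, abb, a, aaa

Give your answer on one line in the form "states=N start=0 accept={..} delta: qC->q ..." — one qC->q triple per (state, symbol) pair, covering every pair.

states=2 start=0 accept={1} delta: 0a->0 0b->1 1a->0 1b->0

Grow the machine one transition at a time. Run the examples from 0; the earliest place one falls off (shortest prefix, ties alphabetical) gets sent to the lowest-numbered state that keeps every Accept/Reject pair distinguishable — a pair clashes when both reach the same state with identical unread suffix — and to a fresh state only if none does.
a: 0a undefined. 0a->0: ok.
b: 0b undefined. 0b->0: no, bbb/abbaa meet in 0. Open state 1: 0b->1.
ba: 1a undefined. 1a->0: ok.
bb: 1b undefined. 1b->0: ok.
All examples now run through 2 states with every (state, symbol) defined. Accept strings end in {1}, Reject strings end in {0}; accept={1}.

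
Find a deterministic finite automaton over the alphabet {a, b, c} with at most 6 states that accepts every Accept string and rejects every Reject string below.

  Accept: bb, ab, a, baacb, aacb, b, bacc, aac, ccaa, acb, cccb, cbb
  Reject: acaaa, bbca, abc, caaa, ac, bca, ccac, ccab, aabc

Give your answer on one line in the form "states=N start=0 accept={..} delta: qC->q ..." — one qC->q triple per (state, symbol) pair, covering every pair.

State merging on the prefix tree: take the shortest (then alphabetical) example prefix whose next move is undefined and point that move at state 0, else 1, else 2, ...; a target is out if some Accept/Reject pair would then sit in one state with the same input left (inseparable). If every existing state is out, open a new one.
a: 0a undefined. 0a->0: no, aac/ac meet in 0 with "c" left. Open state 1: 0a->1.
b: 0b undefined. 0b->0: ok.
c: 0c undefined. 0c->0: no, ab/ccab meet in 1 with "b" left. 0c->1: ok.
aa: 1a undefined. 1a->0: no, bb/bbca meet in 0. 1a->1: no, a/bbca meet in 1. Open state 2: 1a->2.
ab: 1b undefined. 1b->0: no, a/abc meet in 1. 1b->1: ok.
ac: 1c undefined. 1c->0: no, bb/abc meet in 0. 1c->1: no, ab/abc meet in 1. 1c->2: no, ccaa/caaa meet in 2 with "aa" left. Open state 3: 1c->3.
aab: 2b undefined. 2b->0: no, ab/aabc meet in 1. 2b->1: ok.
aac: 2c undefined. 2c->0: ok.
aca: 3a undefined. 3a->0: no, bb/ccab meet in 0. 3a->1: no, ab/ccab meet in 1. 3a->2: no, bb/ccac meet in 0. 3a->3: no, bacc/ccac meet in 3 with "c" left. Open state 4: 3a->4.
acb: 3b undefined. 3b->0: ok.
caa: 2a undefined. 2a->0: no, ab/caaa meet in 1. 2a->1: ok.
ccc: 3c undefined. 3c->0: ok.
acaa: 4a undefined. 4a->0: no, ab/acaaa meet in 1. 4a->1: ok.
ccab: 4b undefined. 4b->0: no, bb/ccab meet in 0. 4b->1: no, ab/ccab meet in 1. 4b->2: ok.
ccac: 4c undefined. 4c->0: no, bb/ccac meet in 0. 4c->1: no, ab/ccac meet in 1. 4c->2: ok.
All examples now run through 5 states with every (state, symbol) defined. Accept strings end in {0,1}, Reject strings end in {2,3}; accept={0,1}.

states=5 start=0 accept={0,1} delta: 0a->1 0b->0 0c->1 1a->2 1b->1 1c->3 2a->1 2b->1 2c->0 3a->4 3b->0 3c->0 4a->1 4b->2 4c->2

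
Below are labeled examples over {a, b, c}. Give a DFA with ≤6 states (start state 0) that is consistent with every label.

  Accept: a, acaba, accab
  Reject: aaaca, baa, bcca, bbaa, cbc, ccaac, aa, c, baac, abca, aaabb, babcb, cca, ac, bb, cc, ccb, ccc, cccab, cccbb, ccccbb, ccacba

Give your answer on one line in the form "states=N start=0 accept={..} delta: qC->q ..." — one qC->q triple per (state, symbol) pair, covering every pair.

states=5 start=0 accept={1} delta: 0a->1 0b->0 0c->2 1a->0 1b->0 1c->2 2a->0 2b->0 2c->3 3a->4 3b->0 3c->0 4a->0 4b->1 4c->4

Fold the examples into a partial DFA from state 0: repeatedly fix the first undefined (state, symbol) met by the shortest-then-alphabetical prefix, trying targets in increasing order and rejecting any under which an Accept and a Reject string meet in one state with the same remainder; add a state when all current targets are rejected. Accepting states are where Accept strings end.
a: 0a undefined. 0a->0: no, a/aa meet in 0. Open state 1: 0a->1.
b: 0b undefined. 0b->0: ok.
c: 0c undefined. 0c->0: no, a/bcca meet in 1. 0c->1: no, a/c meet in 1. Open state 2: 0c->2.
aa: 1a undefined. 1a->0: ok.
ab: 1b undefined. 1b->0: ok.
ac: 1c undefined. 1c->0: no, a/aaaca meet in 1. 1c->1: no, a/ac meet in 1. 1c->2: ok.
cb: 2b undefined. 2b->0: ok.
cc: 2c undefined. 2c->0: no, a/bcca meet in 1. 2c->1: no, a/cc meet in 1. 2c->2: no, accab/cccab meet in 2 with "ab" left. Open state 3: 2c->3.
aca: 2a undefined. 2a->0: ok.
cca: 3a undefined. 3a->0: no, a/ccacba meet in 1. 3a->1: no, a/bcca meet in 1. 3a->2: no, accab/aaaca meet in 0. 3a->3: no, accab/ccb meet in 3 with "b" left. Open state 4: 3a->4.
ccb: 3b undefined. 3b->0: ok.
ccc: 3c undefined. 3c->0: ok.
ccaa: 4a undefined. 4a->0: ok.
ccac: 4c undefined. 4c->0: no, a/ccacba meet in 1. 4c->1: no, a/ccacba meet in 1. 4c->2: no, a/ccacba meet in 1. 4c->3: no, a/ccacba meet in 1. 4c->4: ok.
accab: 4b undefined. 4b->0: no, a/ccacba meet in 1. 4b->1: ok.
All examples now run through 5 states with every (state, symbol) defined. Accept strings end in {1}, Reject strings end in {0,2,3,4}; accept={1}.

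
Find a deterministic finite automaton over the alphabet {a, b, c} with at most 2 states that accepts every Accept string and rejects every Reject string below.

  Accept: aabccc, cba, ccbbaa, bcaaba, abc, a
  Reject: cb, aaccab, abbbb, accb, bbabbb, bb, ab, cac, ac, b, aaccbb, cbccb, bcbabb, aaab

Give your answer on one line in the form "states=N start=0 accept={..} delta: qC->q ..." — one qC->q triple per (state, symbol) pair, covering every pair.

State merging on the prefix tree: take the shortest (then alphabetical) example prefix whose next move is undefined and point that move at state 0, else 1, else 2, ...; a target is out if some Accept/Reject pair would then sit in one state with the same input left (inseparable). If every existing state is out, open a new one.
a: 0a undefined. 0a->0: ok.
b: 0b undefined. 0b->0: no, abc/ac meet in 0 with "c" left. Open state 1: 0b->1.
c: 0c undefined. 0c->0: no, a/cac meet in 0. 0c->1: ok.
bb: 1b undefined. 1b->0: no, cba/cb meet in 0. 1b->1: ok.
bc: 1c undefined. 1c->0: ok.
ca: 1a undefined. 1a->0: ok.
All examples now run through 2 states with every (state, symbol) defined. Accept strings end in {0}, Reject strings end in {1}; accept={0}.

states=2 start=0 accept={0} delta: 0a->0 0b->1 0c->1 1a->0 1b->1 1c->0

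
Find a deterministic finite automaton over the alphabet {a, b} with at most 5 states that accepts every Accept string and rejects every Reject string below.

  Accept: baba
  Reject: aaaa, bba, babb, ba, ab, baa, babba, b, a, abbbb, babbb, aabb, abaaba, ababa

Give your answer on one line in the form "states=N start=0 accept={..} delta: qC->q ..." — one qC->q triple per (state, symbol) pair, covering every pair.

states=4 start=0 accept={3} delta: 0a->1 0b->0 1a->0 1b->2 2a->3 2b->0 3a->0 3b->0

Grow the machine one transition at a time. Run the examples from 0; the earliest place one falls off (shortest prefix, ties alphabetical) gets sent to the lowest-numbered state that keeps every Accept/Reject pair distinguishable — a pair clashes when both reach the same state with identical unread suffix — and to a fresh state only if none does.
a: 0a undefined. 0a->0: no, baba/ababa meet in 0 with "baba" left. Open state 1: 0a->1.
b: 0b undefined. 0b->0: ok.
aa: 1a undefined. 1a->0: ok.
ab: 1b undefined. 1b->0: no, baba/bba meet in 1. 1b->1: no, baba/aaaa meet in 0. Open state 2: 1b->2.
aba: 2a undefined. 2a->0: no, baba/aaaa meet in 0. 2a->1: no, baba/bba meet in 1. 2a->2: no, baba/ab meet in 2. Open state 3: 2a->3.
abb: 2b undefined. 2b->0: ok.
abaa: 3a undefined. 3a->0: ok.
abab: 3b undefined. 3b->0: ok.
All examples now run through 4 states with every (state, symbol) defined. Accept strings end in {3}, Reject strings end in {0,1,2}; accept={3}.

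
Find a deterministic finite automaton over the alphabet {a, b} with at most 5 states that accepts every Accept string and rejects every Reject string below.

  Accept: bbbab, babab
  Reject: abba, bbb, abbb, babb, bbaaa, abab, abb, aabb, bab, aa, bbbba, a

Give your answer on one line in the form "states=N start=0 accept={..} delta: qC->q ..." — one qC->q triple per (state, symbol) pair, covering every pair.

states=3 start=0 accept={1} delta: 0a->0 0b->1 1a->1 1b->2 2a->0 2b->2

Fold the examples into a partial DFA from state 0: repeatedly fix the first undefined (state, symbol) met by the shortest-then-alphabetical prefix, trying targets in increasing order and rejecting any under which an Accept and a Reject string meet in one state with the same remainder; add a state when all current targets are rejected. Accepting states are where Accept strings end.
a: 0a undefined. 0a->0: ok.
b: 0b undefined. 0b->0: no, bbbab/abba meet in 0. Open state 1: 0b->1.
ba: 1a undefined. 1a->0: no, babab/abab meet in 1. 1a->1: ok.
bb: 1b undefined. 1b->0: no, bbbab/abba meet in 0. 1b->1: no, bbbab/abba meet in 1. Open state 2: 1b->2.
bba: 2a undefined. 2a->0: ok.
bbb: 2b undefined. 2b->0: no, bbbab/bbbba meet in 1. 2b->1: no, bbbab/abab meet in 2. 2b->2: ok.
All examples now run through 3 states with every (state, symbol) defined. Accept strings end in {1}, Reject strings end in {0,2}; accept={1}.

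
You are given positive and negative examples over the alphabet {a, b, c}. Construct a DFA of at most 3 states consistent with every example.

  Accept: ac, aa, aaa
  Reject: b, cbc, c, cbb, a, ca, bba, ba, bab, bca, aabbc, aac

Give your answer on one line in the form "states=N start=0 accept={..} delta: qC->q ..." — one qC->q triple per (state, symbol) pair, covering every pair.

states=3 start=0 accept={2} delta: 0a->1 0b->0 0c->0 1a->2 1b->0 1c->2 2a->2 2b->0 2c->0

State merging on the prefix tree: take the shortest (then alphabetical) example prefix whose next move is undefined and point that move at state 0, else 1, else 2, ...; a target is out if some Accept/Reject pair would then sit in one state with the same input left (inseparable). If every existing state is out, open a new one.
a: 0a undefined. 0a->0: no, ac/c meet in 0 with "c" left. Open state 1: 0a->1.
b: 0b undefined. 0b->0: ok.
c: 0c undefined. 0c->0: ok.
aa: 1a undefined. 1a->0: no, aa/b meet in 0. 1a->1: no, ac/aac meet in 1 with "c" left. Open state 2: 1a->2.
ac: 1c undefined. 1c->0: no, ac/b meet in 0. 1c->1: no, ac/a meet in 1. 1c->2: ok.
aaa: 2a undefined. 2a->0: no, aaa/b meet in 0. 2a->1: no, aaa/a meet in 1. 2a->2: ok.
aab: 2b undefined. 2b->0: ok.
aac: 2c undefined. 2c->0: ok.
bab: 1b undefined. 1b->0: ok.
All examples now run through 3 states with every (state, symbol) defined. Accept strings end in {2}, Reject strings end in {0,1}; accept={2}.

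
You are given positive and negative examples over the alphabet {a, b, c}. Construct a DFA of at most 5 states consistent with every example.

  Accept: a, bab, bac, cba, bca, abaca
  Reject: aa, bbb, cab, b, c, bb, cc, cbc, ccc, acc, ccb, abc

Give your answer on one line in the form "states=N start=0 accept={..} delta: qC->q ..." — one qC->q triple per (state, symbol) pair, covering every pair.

states=4 start=0 accept={1,3} delta: 0a->1 0b->0 0c->2 1a->0 1b->3 1c->3 2a->3 2b->0 2c->0 3a->0 3b->0 3c->0

State merging on the prefix tree: take the shortest (then alphabetical) example prefix whose next move is undefined and point that move at state 0, else 1, else 2, ...; a target is out if some Accept/Reject pair would then sit in one state with the same input left (inseparable). If every existing state is out, open a new one.
a: 0a undefined. 0a->0: no, a/aa meet in 0. Open state 1: 0a->1.
b: 0b undefined. 0b->0: ok.
c: 0c undefined. 0c->0: no, bab/cab meet in 1 with "b" left. 0c->1: no, a/c meet in 1. Open state 2: 0c->2.
aa: 1a undefined. 1a->0: ok.
ab: 1b undefined. 1b->0: no, bab/aa meet in 0. 1b->1: no, bac/abc meet in 1 with "c" left. 1b->2: no, bab/c meet in 2. Open state 3: 1b->3.
ac: 1c undefined. 1c->0: no, bac/aa meet in 0. 1c->1: no, a/acc meet in 1. 1c->2: no, bac/c meet in 2. 1c->3: ok.
ca: 2a undefined. 2a->0: no, bca/aa meet in 0. 2a->1: no, bab/cab meet in 3. 2a->2: no, bca/c meet in 2. 2a->3: ok.
cb: 2b undefined. 2b->0: ok.
cc: 2c undefined. 2c->0: ok.
aba: 3a undefined. 3a->0: ok.
abc: 3c undefined. 3c->0: ok.
cab: 3b undefined. 3b->0: ok.
All examples now run through 4 states with every (state, symbol) defined. Accept strings end in {1,3}, Reject strings end in {0,2}; accept={1,3}.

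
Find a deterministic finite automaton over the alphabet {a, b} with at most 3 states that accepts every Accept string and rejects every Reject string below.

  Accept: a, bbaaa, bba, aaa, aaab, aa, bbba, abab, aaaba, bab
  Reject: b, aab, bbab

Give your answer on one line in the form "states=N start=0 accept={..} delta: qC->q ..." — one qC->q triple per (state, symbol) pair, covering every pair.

Grow the machine one transition at a time. Run the examples from 0; the earliest place one falls off (shortest prefix, ties alphabetical) gets sent to the lowest-numbered state that keeps every Accept/Reject pair distinguishable — a pair clashes when both reach the same state with identical unread suffix — and to a fresh state only if none does.
a: 0a undefined. 0a->0: no, aaab/b meet in 0 with "b" left. Open state 1: 0a->1.
b: 0b undefined. 0b->0: no, bab/bbab meet in 1 with "b" left. 0b->1: no, a/b meet in 1. Open state 2: 0b->2.
aa: 1a undefined. 1a->0: ok.
ab: 1b undefined. 1b->0: ok.
ba: 2a undefined. 2a->0: no, bab/b meet in 2. 2a->1: ok.
bb: 2b undefined. 2b->0: no, aaab/bbab meet in 0. 2b->1: ok.
All examples now run through 3 states with every (state, symbol) defined. Accept strings end in {0,1}, Reject strings end in {2}; accept={0,1}.

states=3 start=0 accept={0,1} delta: 0a->1 0b->2 1a->0 1b->0 2a->1 2b->1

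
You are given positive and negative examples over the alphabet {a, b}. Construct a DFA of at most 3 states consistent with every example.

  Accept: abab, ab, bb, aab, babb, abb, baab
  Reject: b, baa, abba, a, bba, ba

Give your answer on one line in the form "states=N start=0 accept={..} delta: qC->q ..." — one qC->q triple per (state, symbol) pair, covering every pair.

Fold the examples into a partial DFA from state 0: repeatedly fix the first undefined (state, symbol) met by the shortest-then-alphabetical prefix, trying targets in increasing order and rejecting any under which an Accept and a Reject string meet in one state with the same remainder; add a state when all current targets are rejected. Accepting states are where Accept strings end.
a: 0a undefined. 0a->0: no, ab/b meet in 0 with "b" left. Open state 1: 0a->1.
b: 0b undefined. 0b->0: no, bb/b meet in 0. 0b->1: ok.
aa: 1a undefined. 1a->0: no, aab/b meet in 1. 1a->1: ok.
ab: 1b undefined. 1b->0: no, babb/b meet in 1. 1b->1: no, abab/b meet in 1. Open state 2: 1b->2.
aba: 2a undefined. 2a->0: no, abab/b meet in 1. 2a->1: ok.
abb: 2b undefined. 2b->0: ok.
All examples now run through 3 states with every (state, symbol) defined. Accept strings end in {0,2}, Reject strings end in {1}; accept={0,2}.

states=3 start=0 accept={0,2} delta: 0a->1 0b->1 1a->1 1b->2 2a->1 2b->0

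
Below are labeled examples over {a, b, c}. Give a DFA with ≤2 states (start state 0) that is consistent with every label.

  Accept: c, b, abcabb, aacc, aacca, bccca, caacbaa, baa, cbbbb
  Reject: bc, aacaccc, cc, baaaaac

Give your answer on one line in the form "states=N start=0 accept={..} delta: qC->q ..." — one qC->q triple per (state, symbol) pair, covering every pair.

states=2 start=0 accept={1} delta: 0a->1 0b->1 0c->1 1a->1 1b->0 1c->0

State merging on the prefix tree: take the shortest (then alphabetical) example prefix whose next move is undefined and point that move at state 0, else 1, else 2, ...; a target is out if some Accept/Reject pair would then sit in one state with the same input left (inseparable). If every existing state is out, open a new one.
a: 0a undefined. 0a->0: no, aacc/cc meet in 0 with "cc" left. Open state 1: 0a->1.
b: 0b undefined. 0b->0: no, c/bc meet in 0 with "c" left. 0b->1: ok.
c: 0c undefined. 0c->0: no, c/cc meet in 0. 0c->1: ok.
aa: 1a undefined. 1a->0: no, c/baaaaac meet in 1. 1a->1: ok.
ab: 1b undefined. 1b->0: ok.
bc: 1c undefined. 1c->0: ok.
All examples now run through 2 states with every (state, symbol) defined. Accept strings end in {1}, Reject strings end in {0}; accept={1}.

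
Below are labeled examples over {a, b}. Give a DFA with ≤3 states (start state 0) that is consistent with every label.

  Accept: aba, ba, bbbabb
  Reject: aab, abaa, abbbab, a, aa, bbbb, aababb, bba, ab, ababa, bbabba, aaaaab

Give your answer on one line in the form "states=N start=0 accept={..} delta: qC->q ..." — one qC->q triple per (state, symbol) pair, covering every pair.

Fold the examples into a partial DFA from state 0: repeatedly fix the first undefined (state, symbol) met by the shortest-then-alphabetical prefix, trying targets in increasing order and rejecting any under which an Accept and a Reject string meet in one state with the same remainder; add a state when all current targets are rejected. Accepting states are where Accept strings end.
a: 0a undefined. 0a->0: ok.
b: 0b undefined. 0b->0: no, aba/aab meet in 0. Open state 1: 0b->1.
ba: 1a undefined. 1a->0: no, aba/abaa meet in 0. 1a->1: no, aba/aab meet in 1. Open state 2: 1a->2.
bb: 1b undefined. 1b->0: no, bbbabb/aababb meet in 2 with "bb" left. 1b->1: no, aba/bba meet in 2. 1b->2: ok.
bba: 2a undefined. 2a->0: ok.
bbb: 2b undefined. 2b->0: ok.
All examples now run through 3 states with every (state, symbol) defined. Accept strings end in {2}, Reject strings end in {0,1}; accept={2}.

states=3 start=0 accept={2} delta: 0a->0 0b->1 1a->2 1b->2 2a->0 2b->0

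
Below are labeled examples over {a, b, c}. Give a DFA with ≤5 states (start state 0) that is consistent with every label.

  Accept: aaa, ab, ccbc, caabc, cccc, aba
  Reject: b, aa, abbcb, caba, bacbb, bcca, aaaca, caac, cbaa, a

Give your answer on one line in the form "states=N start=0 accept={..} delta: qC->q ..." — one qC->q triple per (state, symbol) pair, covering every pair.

State merging on the prefix tree: take the shortest (then alphabetical) example prefix whose next move is undefined and point that move at state 0, else 1, else 2, ...; a target is out if some Accept/Reject pair would then sit in one state with the same input left (inseparable). If every existing state is out, open a new one.
a: 0a undefined. 0a->0: no, aaa/aa meet in 0. Open state 1: 0a->1.
b: 0b undefined. 0b->0: ok.
c: 0c undefined. 0c->0: no, ccbc/b meet in 0. 0c->1: ok.
aa: 1a undefined. 1a->0: no, aaa/caba meet in 1. 1a->1: no, aaa/aa meet in 1. Open state 2: 1a->2.
ab: 1b undefined. 1b->0: no, ab/b meet in 0. 1b->1: no, aaa/cbaa meet in 2 with "a" left. 1b->2: no, ab/aa meet in 2. Open state 3: 1b->3.
cc: 1c undefined. 1c->0: no, ccbc/bcca meet in 1. 1c->1: no, cccc/a meet in 1. 1c->2: no, aaa/bcca meet in 2 with "a" left. 1c->3: no, aba/bcca meet in 3 with "a" left. Open state 4: 1c->4.
aaa: 2a undefined. 2a->0: no, aaa/b meet in 0. 2a->1: no, aaa/a meet in 1. 2a->2: no, aaa/aa meet in 2. 2a->3: ok.
aba: 3a undefined. 3a->0: no, aba/b meet in 0. 3a->1: no, aba/a meet in 1. 3a->2: no, aaa/cbaa meet in 3. 3a->3: no, aaa/cbaa meet in 3. 3a->4: ok.
abb: 3b undefined. 3b->0: no, aaa/abbcb meet in 3. 3b->1: ok.
cab: 2b undefined. 2b->0: ok.
ccb: 4b undefined. 4b->0: no, ccbc/caba meet in 1. 4b->1: no, aaa/bacbb meet in 3. 4b->2: ok.
ccc: 4c undefined. 4c->0: no, cccc/caba meet in 1. 4c->1: ok.
aaac: 3c undefined. 3c->0: ok.
bcca: 4a undefined. 4a->0: ok.
ccbc: 2c undefined. 2c->0: no, ccbc/b meet in 0. 2c->1: no, ccbc/caba meet in 1. 2c->2: no, ccbc/aa meet in 2. 2c->3: ok.
All examples now run through 5 states with every (state, symbol) defined. Accept strings end in {3,4}, Reject strings end in {0,1,2}; accept={3,4}.

states=5 start=0 accept={3,4} delta: 0a->1 0b->0 0c->1 1a->2 1b->3 1c->4 2a->3 2b->0 2c->3 3a->4 3b->1 3c->0 4a->0 4b->2 4c->1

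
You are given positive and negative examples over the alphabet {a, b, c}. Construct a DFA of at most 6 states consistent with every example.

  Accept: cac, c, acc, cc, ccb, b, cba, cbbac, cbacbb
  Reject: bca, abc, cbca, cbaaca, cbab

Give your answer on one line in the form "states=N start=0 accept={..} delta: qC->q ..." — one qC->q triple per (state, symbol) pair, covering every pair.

states=3 start=0 accept={0,1} delta: 0a->0 0b->1 0c->0 1a->1 1b->2 1c->2 2a->2 2b->0 2c->0

Fold the examples into a partial DFA from state 0: repeatedly fix the first undefined (state, symbol) met by the shortest-then-alphabetical prefix, trying targets in increasing order and rejecting any under which an Accept and a Reject string meet in one state with the same remainder; add a state when all current targets are rejected. Accepting states are where Accept strings end.
a: 0a undefined. 0a->0: ok.
b: 0b undefined. 0b->0: no, c/abc meet in 0 with "c" left. Open state 1: 0b->1.
c: 0c undefined. 0c->0: ok.
bc: 1c undefined. 1c->0: no, cac/bca meet in 0. 1c->1: no, ccb/abc meet in 1. Open state 2: 1c->2.
bca: 2a undefined. 2a->0: no, cac/bca meet in 0. 2a->1: no, ccb/bca meet in 1. 2a->2: ok.
cba: 1a undefined. 1a->0: no, cac/cbaaca meet in 0. 1a->1: ok.
cbb: 1b undefined. 1b->0: no, cac/cbab meet in 0. 1b->1: no, ccb/cbab meet in 1. 1b->2: ok.
cbacb: 2b undefined. 2b->0: ok.
cbbac: 2c undefined. 2c->0: ok.
All examples now run through 3 states with every (state, symbol) defined. Accept strings end in {0,1}, Reject strings end in {2}; accept={0,1}.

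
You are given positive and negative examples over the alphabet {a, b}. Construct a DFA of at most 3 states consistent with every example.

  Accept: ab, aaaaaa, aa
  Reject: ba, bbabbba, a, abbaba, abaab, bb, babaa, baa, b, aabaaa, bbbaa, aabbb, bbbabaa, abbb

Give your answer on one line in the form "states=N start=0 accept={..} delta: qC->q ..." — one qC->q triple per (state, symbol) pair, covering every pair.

states=3 start=0 accept={0} delta: 0a->1 0b->2 1a->0 1b->0 2a->2 2b->2

Fold the examples into a partial DFA from state 0: repeatedly fix the first undefined (state, symbol) met by the shortest-then-alphabetical prefix, trying targets in increasing order and rejecting any under which an Accept and a Reject string meet in one state with the same remainder; add a state when all current targets are rejected. Accepting states are where Accept strings end.
a: 0a undefined. 0a->0: no, ab/b meet in 0 with "b" left. Open state 1: 0a->1.
b: 0b undefined. 0b->0: no, aa/baa meet in 1 with "a" left. 0b->1: no, ab/bb meet in 1 with "b" left. Open state 2: 0b->2.
aa: 1a undefined. 1a->0: ok.
ab: 1b undefined. 1b->0: ok.
ba: 2a undefined. 2a->0: no, ab/ba meet in 0. 2a->1: no, ab/babaa meet in 0. 2a->2: ok.
bb: 2b undefined. 2b->0: no, ab/bb meet in 0. 2b->1: no, ab/abbaba meet in 0. 2b->2: ok.
All examples now run through 3 states with every (state, symbol) defined. Accept strings end in {0}, Reject strings end in {1,2}; accept={0}.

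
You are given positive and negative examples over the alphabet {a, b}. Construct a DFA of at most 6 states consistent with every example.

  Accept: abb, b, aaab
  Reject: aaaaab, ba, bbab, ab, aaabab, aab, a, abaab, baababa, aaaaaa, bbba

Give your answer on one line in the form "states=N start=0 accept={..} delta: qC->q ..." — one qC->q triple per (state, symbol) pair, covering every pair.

states=4 start=0 accept={0} delta: 0a->1 0b->0 1a->2 1b->3 2a->3 2b->1 3a->0 3b->0

State merging on the prefix tree: take the shortest (then alphabetical) example prefix whose next move is undefined and point that move at state 0, else 1, else 2, ...; a target is out if some Accept/Reject pair would then sit in one state with the same input left (inseparable). If every existing state is out, open a new one.
a: 0a undefined. 0a->0: no, b/aaaaab meet in 0 with "b" left. Open state 1: 0a->1.
b: 0b undefined. 0b->0: ok.
aa: 1a undefined. 1a->0: no, b/aab meet in 0. 1a->1: no, aaab/aaaaab meet in 1 with "b" left. Open state 2: 1a->2.
ab: 1b undefined. 1b->0: no, abb/bbab meet in 0. 1b->1: no, abb/ba meet in 1. 1b->2: no, abb/aab meet in 2 with "b" left. Open state 3: 1b->3.
aaa: 2a undefined. 2a->0: no, b/aaaaaa meet in 0. 2a->1: no, aaab/aaaaab meet in 3. 2a->2: no, aaab/aaaaab meet in 2 with "b" left. 2a->3: ok.
aab: 2b undefined. 2b->0: no, b/aab meet in 0. 2b->1: ok.
aba: 3a undefined. 3a->0: ok.
abb: 3b undefined. 3b->0: ok.
All examples now run through 4 states with every (state, symbol) defined. Accept strings end in {0}, Reject strings end in {1,2,3}; accept={0}.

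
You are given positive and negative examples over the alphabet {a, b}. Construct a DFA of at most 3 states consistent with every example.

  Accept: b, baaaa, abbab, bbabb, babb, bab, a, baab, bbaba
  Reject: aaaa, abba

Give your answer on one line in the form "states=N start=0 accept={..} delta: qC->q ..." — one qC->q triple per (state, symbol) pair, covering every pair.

Grow the machine one transition at a time. Run the examples from 0; the earliest place one falls off (shortest prefix, ties alphabetical) gets sent to the lowest-numbered state that keeps every Accept/Reject pair distinguishable — a pair clashes when both reach the same state with identical unread suffix — and to a fresh state only if none does.
a: 0a undefined. 0a->0: no, a/aaaa meet in 0. Open state 1: 0a->1.
b: 0b undefined. 0b->0: no, baaaa/aaaa meet in 1 with "aaa" left. 0b->1: ok.
aa: 1a undefined. 1a->0: ok.
ab: 1b undefined. 1b->0: no, babb/aaaa meet in 0. 1b->1: no, bbaba/aaaa meet in 0. Open state 2: 1b->2.
abb: 2b undefined. 2b->0: no, b/abba meet in 1. 2b->1: ok.
bba: 2a undefined. 2a->0: no, bbaba/aaaa meet in 0. 2a->1: ok.
All examples now run through 3 states with every (state, symbol) defined. Accept strings end in {1,2}, Reject strings end in {0}; accept={1,2}.

states=3 start=0 accept={1,2} delta: 0a->1 0b->1 1a->0 1b->2 2a->1 2b->1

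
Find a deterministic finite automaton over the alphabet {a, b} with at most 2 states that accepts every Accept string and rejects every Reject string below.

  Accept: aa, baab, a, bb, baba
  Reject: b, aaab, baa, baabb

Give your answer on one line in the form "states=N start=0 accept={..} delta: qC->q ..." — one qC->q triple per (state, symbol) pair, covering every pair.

State merging on the prefix tree: take the shortest (then alphabetical) example prefix whose next move is undefined and point that move at state 0, else 1, else 2, ...; a target is out if some Accept/Reject pair would then sit in one state with the same input left (inseparable). If every existing state is out, open a new one.
a: 0a undefined. 0a->0: ok.
b: 0b undefined. 0b->0: no, aa/b meet in 0. Open state 1: 0b->1.
ba: 1a undefined. 1a->0: no, aa/baa meet in 0. 1a->1: ok.
bb: 1b undefined. 1b->0: ok.
All examples now run through 2 states with every (state, symbol) defined. Accept strings end in {0}, Reject strings end in {1}; accept={0}.

states=2 start=0 accept={0} delta: 0a->0 0b->1 1a->1 1b->0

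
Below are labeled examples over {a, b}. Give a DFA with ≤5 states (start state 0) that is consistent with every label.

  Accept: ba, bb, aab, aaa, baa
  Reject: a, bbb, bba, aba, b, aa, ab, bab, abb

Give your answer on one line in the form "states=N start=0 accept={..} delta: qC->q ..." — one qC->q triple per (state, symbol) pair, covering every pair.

states=5 start=0 accept={3,4} delta: 0a->1 0b->2 1a->2 1b->0 2a->3 2b->4 3a->3 3b->0 4a->0 4b->0

State merging on the prefix tree: take the shortest (then alphabetical) example prefix whose next move is undefined and point that move at state 0, else 1, else 2, ...; a target is out if some Accept/Reject pair would then sit in one state with the same input left (inseparable). If every existing state is out, open a new one.
a: 0a undefined. 0a->0: no, ba/aba meet in 0 with "ba" left. Open state 1: 0a->1.
b: 0b undefined. 0b->0: no, ba/a meet in 1. 0b->1: no, ba/aa meet in 1 with "a" left. Open state 2: 0b->2.
aa: 1a undefined. 1a->0: no, aab/b meet in 2. 1a->1: no, aab/ab meet in 1 with "b" left. 1a->2: ok.
ab: 1b undefined. 1b->0: ok.
ba: 2a undefined. 2a->0: no, ba/ab meet in 0. 2a->1: no, ba/a meet in 1. 2a->2: no, ba/b meet in 2. Open state 3: 2a->3.
bb: 2b undefined. 2b->0: no, bb/ab meet in 0. 2b->1: no, bb/a meet in 1. 2b->2: no, ba/bba meet in 3. 2b->3: no, baa/bba meet in 3 with "a" left. Open state 4: 2b->4.
baa: 3a undefined. 3a->0: no, baa/ab meet in 0. 3a->1: no, baa/a meet in 1. 3a->2: no, baa/b meet in 2. 3a->3: ok.
bab: 3b undefined. 3b->0: ok.
bba: 4a undefined. 4a->0: ok.
bbb: 4b undefined. 4b->0: ok.
All examples now run through 5 states with every (state, symbol) defined. Accept strings end in {3,4}, Reject strings end in {0,1,2}; accept={3,4}.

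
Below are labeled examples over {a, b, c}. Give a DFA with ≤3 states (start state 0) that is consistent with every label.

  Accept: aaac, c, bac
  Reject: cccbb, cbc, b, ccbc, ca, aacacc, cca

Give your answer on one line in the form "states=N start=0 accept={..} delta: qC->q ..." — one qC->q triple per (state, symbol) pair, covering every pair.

State merging on the prefix tree: take the shortest (then alphabetical) example prefix whose next move is undefined and point that move at state 0, else 1, else 2, ...; a target is out if some Accept/Reject pair would then sit in one state with the same input left (inseparable). If every existing state is out, open a new one.
a: 0a undefined. 0a->0: ok.
b: 0b undefined. 0b->0: ok.
c: 0c undefined. 0c->0: no, aaac/cccbb meet in 0. Open state 1: 0c->1.
ca: 1a undefined. 1a->0: ok.
cb: 1b undefined. 1b->0: no, aaac/cbc meet in 1. 1b->1: ok.
cc: 1c undefined. 1c->0: no, aaac/cccbb meet in 1. 1c->1: no, aaac/cccbb meet in 1. Open state 2: 1c->2.
cca: 2a undefined. 2a->0: ok.
ccb: 2b undefined. 2b->0: no, aaac/ccbc meet in 1. 2b->1: ok.
ccc: 2c undefined. 2c->0: ok.
All examples now run through 3 states with every (state, symbol) defined. Accept strings end in {1}, Reject strings end in {0,2}; accept={1}.

states=3 start=0 accept={1} delta: 0a->0 0b->0 0c->1 1a->0 1b->1 1c->2 2a->0 2b->1 2c->0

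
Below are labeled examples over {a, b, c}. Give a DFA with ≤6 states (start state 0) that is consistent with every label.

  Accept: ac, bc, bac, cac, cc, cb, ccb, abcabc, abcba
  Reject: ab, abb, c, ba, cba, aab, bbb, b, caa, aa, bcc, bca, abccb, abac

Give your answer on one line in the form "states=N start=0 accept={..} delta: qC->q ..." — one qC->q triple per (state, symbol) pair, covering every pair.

states=5 start=0 accept={0,4} delta: 0a->1 0b->1 0c->2 1a->1 1b->3 1c->0 2a->1 2b->0 2c->4 3a->0 3b->1 3c->4 4a->0 4b->4 4c->0

Fold the examples into a partial DFA from state 0: repeatedly fix the first undefined (state, symbol) met by the shortest-then-alphabetical prefix, trying targets in increasing order and rejecting any under which an Accept and a Reject string meet in one state with the same remainder; add a state when all current targets are rejected. Accepting states are where Accept strings end.
a: 0a undefined. 0a->0: no, ac/c meet in 0 with "c" left. Open state 1: 0a->1.
b: 0b undefined. 0b->0: no, bc/c meet in 0 with "c" left. 0b->1: ok.
c: 0c undefined. 0c->0: no, cc/c meet in 0. 0c->1: no, cb/ab meet in 1 with "b" left. Open state 2: 0c->2.
aa: 1a undefined. 1a->0: no, bac/c meet in 2. 1a->1: ok.
ab: 1b undefined. 1b->0: no, ac/abac meet in 1 with "c" left. 1b->1: no, ac/abac meet in 1 with "c" left. 1b->2: no, cac/abac meet in 2 with "ac" left. Open state 3: 1b->3.
ac: 1c undefined. 1c->0: ok.
ca: 2a undefined. 2a->0: no, cac/c meet in 2. 2a->1: ok.
cb: 2b undefined. 2b->0: ok.
cc: 2c undefined. 2c->0: no, ccb/ba meet in 1. 2c->1: no, cc/ba meet in 1. 2c->2: no, cc/c meet in 2. 2c->3: no, cc/ab meet in 3. Open state 4: 2c->4.
aba: 3a undefined. 3a->0: ok.
abb: 3b undefined. 3b->0: no, ac/abb meet in 0. 3b->1: ok.
abc: 3c undefined. 3c->0: no, ac/abccb meet in 0. 3c->1: no, abcabc/abb meet in 1. 3c->2: no, ccb/abccb meet in 4 with "b" left. 3c->3: no, abcba/abb meet in 1. 3c->4: ok.
ccb: 4b undefined. 4b->0: no, abcba/abb meet in 1. 4b->1: no, ccb/abb meet in 1. 4b->2: no, ccb/c meet in 2. 4b->3: no, ccb/ab meet in 3. 4b->4: ok.
abca: 4a undefined. 4a->0: ok.
abcc: 4c undefined. 4c->0: ok.
All examples now run through 5 states with every (state, symbol) defined. Accept strings end in {0,4}, Reject strings end in {1,2,3}; accept={0,4}.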